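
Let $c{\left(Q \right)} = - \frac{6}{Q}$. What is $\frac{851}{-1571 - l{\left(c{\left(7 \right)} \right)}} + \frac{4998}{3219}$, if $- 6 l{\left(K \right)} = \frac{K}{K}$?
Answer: $\frac{352528}{348725} \approx 1.0109$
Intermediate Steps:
$l{\left(K \right)} = - \frac{1}{6}$ ($l{\left(K \right)} = - \frac{K \frac{1}{K}}{6} = \left(- \frac{1}{6}\right) 1 = - \frac{1}{6}$)
$\frac{851}{-1571 - l{\left(c{\left(7 \right)} \right)}} + \frac{4998}{3219} = \frac{851}{-1571 - - \frac{1}{6}} + \frac{4998}{3219} = \frac{851}{-1571 + \frac{1}{6}} + 4998 \cdot \frac{1}{3219} = \frac{851}{- \frac{9425}{6}} + \frac{1666}{1073} = 851 \left(- \frac{6}{9425}\right) + \frac{1666}{1073} = - \frac{5106}{9425} + \frac{1666}{1073} = \frac{352528}{348725}$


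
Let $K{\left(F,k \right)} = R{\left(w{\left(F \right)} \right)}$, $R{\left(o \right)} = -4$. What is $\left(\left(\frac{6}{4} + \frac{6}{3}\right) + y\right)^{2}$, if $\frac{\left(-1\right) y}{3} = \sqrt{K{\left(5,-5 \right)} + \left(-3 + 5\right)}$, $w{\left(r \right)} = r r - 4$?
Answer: $\frac{\left(7 - 6 i \sqrt{2}\right)^{2}}{4} \approx -5.75 - 29.698 i$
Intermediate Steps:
$w{\left(r \right)} = -4 + r^{2}$ ($w{\left(r \right)} = r^{2} - 4 = -4 + r^{2}$)
$K{\left(F,k \right)} = -4$
$y = - 3 i \sqrt{2}$ ($y = - 3 \sqrt{-4 + \left(-3 + 5\right)} = - 3 \sqrt{-4 + 2} = - 3 \sqrt{-2} = - 3 i \sqrt{2} \approx - 4.2426 i$)
$\left(\left(\frac{6}{4} + \frac{6}{3}\right) + y\right)^{2} = \left(\left(\frac{6}{4} + \frac{6}{3}\right) - 3 i \sqrt{2}\right)^{2} = \left(\left(6 \cdot \frac{1}{4} + 6 \cdot \frac{1}{3}\right) - 3 i \sqrt{2}\right)^{2} = \left(\left(\frac{3}{2} + 2\right) - 3 i \sqrt{2}\right)^{2} = \left(\frac{7}{2} - 3 i \sqrt{2}\right)^{2}$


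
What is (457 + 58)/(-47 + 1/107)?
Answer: -55105/5028 ≈ -10.960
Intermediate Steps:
(457 + 58)/(-47 + 1/107) = 515/(-47 + 1/107) = 515/(-5028/107) = 515*(-107/5028) = -55105/5028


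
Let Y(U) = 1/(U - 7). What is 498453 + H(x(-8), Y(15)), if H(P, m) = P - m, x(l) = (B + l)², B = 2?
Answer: 3987911/8 ≈ 4.9849e+5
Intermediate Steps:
x(l) = (2 + l)²
Y(U) = 1/(-7 + U)
498453 + H(x(-8), Y(15)) = 498453 + ((2 - 8)² - 1/(-7 + 15)) = 498453 + ((-6)² - 1/8) = 498453 + (36 - 1*⅛) = 498453 + (36 - ⅛) = 498453 + 287/8 = 3987911/8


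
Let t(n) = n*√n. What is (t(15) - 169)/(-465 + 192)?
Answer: 13/21 - 5*√15/91 ≈ 0.40625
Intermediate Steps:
t(n) = n^(3/2)
(t(15) - 169)/(-465 + 192) = (15^(3/2) - 169)/(-465 + 192) = (15*√15 - 169)/(-273) = (-169 + 15*√15)*(-1/273) = 13/21 - 5*√15/91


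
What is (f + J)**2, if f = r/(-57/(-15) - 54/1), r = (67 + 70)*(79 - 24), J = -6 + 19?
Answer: 1184185744/63001 ≈ 18796.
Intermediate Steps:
J = 13
r = 7535 (r = 137*55 = 7535)
f = -37675/251 (f = 7535/(-57/(-15) - 54/1) = 7535/(-57*(-1/15) - 54*1) = 7535/(19/5 - 54) = 7535/(-251/5) = 7535*(-5/251) = -37675/251 ≈ -150.10)
(f + J)**2 = (-37675/251 + 13)**2 = (-34412/251)**2 = 1184185744/63001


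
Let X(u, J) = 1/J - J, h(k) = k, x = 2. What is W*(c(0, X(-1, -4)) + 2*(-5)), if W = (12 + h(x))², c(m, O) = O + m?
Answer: -1225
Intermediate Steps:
X(u, J) = 1/J - J
W = 196 (W = (12 + 2)² = 14² = 196)
W*(c(0, X(-1, -4)) + 2*(-5)) = 196*(((1/(-4) - 1*(-4)) + 0) + 2*(-5)) = 196*(((-¼ + 4) + 0) - 10) = 196*((15/4 + 0) - 10) = 196*(15/4 - 10) = 196*(-25/4) = -1225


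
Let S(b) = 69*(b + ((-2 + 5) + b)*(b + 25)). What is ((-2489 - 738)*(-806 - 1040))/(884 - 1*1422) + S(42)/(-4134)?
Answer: -4123315597/370682 ≈ -11124.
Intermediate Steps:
S(b) = 69*b + 69*(3 + b)*(25 + b) (S(b) = 69*(b + (3 + b)*(25 + b)) = 69*b + 69*(3 + b)*(25 + b))
((-2489 - 738)*(-806 - 1040))/(884 - 1*1422) + S(42)/(-4134) = ((-2489 - 738)*(-806 - 1040))/(884 - 1*1422) + (5175 + 69*42² + 2001*42)/(-4134) = (-3227*(-1846))/(884 - 1422) + (5175 + 69*1764 + 84042)*(-1/4134) = 5957042/(-538) + (5175 + 121716 + 84042)*(-1/4134) = 5957042*(-1/538) + 210933*(-1/4134) = -2978521/269 - 70311/1378 = -4123315597/370682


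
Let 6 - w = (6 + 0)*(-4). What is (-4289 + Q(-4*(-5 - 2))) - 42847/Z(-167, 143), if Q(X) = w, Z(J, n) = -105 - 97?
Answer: -817471/202 ≈ -4046.9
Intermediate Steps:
w = 30 (w = 6 - (6 + 0)*(-4) = 6 - 6*(-4) = 6 - 1*(-24) = 6 + 24 = 30)
Z(J, n) = -202
Q(X) = 30
(-4289 + Q(-4*(-5 - 2))) - 42847/Z(-167, 143) = (-4289 + 30) - 42847/(-202) = -4259 - 42847*(-1/202) = -4259 + 42847/202 = -817471/202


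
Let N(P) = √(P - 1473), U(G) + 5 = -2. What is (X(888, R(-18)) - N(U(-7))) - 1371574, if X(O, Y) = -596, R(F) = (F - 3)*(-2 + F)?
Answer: -1372170 - 2*I*√370 ≈ -1.3722e+6 - 38.471*I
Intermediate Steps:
U(G) = -7 (U(G) = -5 - 2 = -7)
R(F) = (-3 + F)*(-2 + F)
N(P) = √(-1473 + P)
(X(888, R(-18)) - N(U(-7))) - 1371574 = (-596 - √(-1473 - 7)) - 1371574 = (-596 - √(-1480)) - 1371574 = (-596 - 2*I*√370) - 1371574 = -1372170 - 2*I*√370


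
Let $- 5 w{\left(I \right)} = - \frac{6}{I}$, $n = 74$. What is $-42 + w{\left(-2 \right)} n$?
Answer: $- \frac{432}{5} \approx -86.4$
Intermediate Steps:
$w{\left(I \right)} = \frac{6}{5 I}$ ($w{\left(I \right)} = - \frac{\left(-6\right) \frac{1}{I}}{5} = \frac{6}{5 I}$)
$-42 + w{\left(-2 \right)} n = -42 + \frac{6}{5 \left(-2\right)} 74 = -42 + \frac{6}{5} \left(- \frac{1}{2}\right) 74 = -42 - \frac{222}{5} = - \frac{432}{5}$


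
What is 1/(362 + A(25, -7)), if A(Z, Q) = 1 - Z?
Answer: 1/338 ≈ 0.0029586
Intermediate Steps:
1/(362 + A(25, -7)) = 1/(362 + (1 - 1*25)) = 1/(362 + (1 - 25)) = 1/(362 - 24) = 1/338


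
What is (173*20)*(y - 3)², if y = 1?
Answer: 13840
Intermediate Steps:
(173*20)*(y - 3)² = (173*20)*(1 - 3)² = 3460*(-2)² = 3460*4 = 13840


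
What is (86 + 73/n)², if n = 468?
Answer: 1625783041/219024 ≈ 7422.9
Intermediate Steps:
(86 + 73/n)² = (86 + 73/468)² = (40321/468)² = 1625783041/219024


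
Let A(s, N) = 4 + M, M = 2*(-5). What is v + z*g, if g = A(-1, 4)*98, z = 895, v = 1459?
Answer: -524801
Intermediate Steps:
M = -10
A(s, N) = -6 (A(s, N) = 4 - 10 = -6)
g = -588 (g = -6*98 = -588)
v + z*g = 1459 + 895*(-588) = 1459 - 526260 = -524801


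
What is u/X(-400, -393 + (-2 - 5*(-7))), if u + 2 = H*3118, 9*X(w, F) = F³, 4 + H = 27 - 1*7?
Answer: -24943/2592000 ≈ -0.0096231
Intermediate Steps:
H = 16 (H = -4 + (27 - 1*7) = -4 + (27 - 7) = -4 + 20 = 16)
X(w, F) = F³/9
u = 49886 (u = -2 + 16*3118 = -2 + 49888 = 49886)
u/X(-400, -393 + (-2 - 5*(-7))) = 49886/(((-393 + (-2 - 5*(-7)))³/9)) = 49886/(((-393 + (-2 + 35))³/9)) = 49886/(((-393 + 33)³/9)) = 49886/(((⅑)*(-360)³)) = 49886/(((⅑)*(-46656000))) = 49886/(-5184000) = 49886*(-1/5184000) = -24943/2592000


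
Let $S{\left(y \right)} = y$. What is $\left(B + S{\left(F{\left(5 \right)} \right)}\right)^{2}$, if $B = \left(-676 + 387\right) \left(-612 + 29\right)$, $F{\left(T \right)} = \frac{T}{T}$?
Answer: $28388206144$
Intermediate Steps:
$F{\left(T \right)} = 1$
$B = 168487$ ($B = \left(-289\right) \left(-583\right) = 168487$)
$\left(B + S{\left(F{\left(5 \right)} \right)}\right)^{2} = \left(168487 + 1\right)^{2} = 168488^{2} = 28388206144$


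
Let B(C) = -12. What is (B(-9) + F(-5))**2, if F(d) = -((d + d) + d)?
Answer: 9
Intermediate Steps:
F(d) = -3*d (F(d) = -(2*d + d) = -3*d)
(B(-9) + F(-5))**2 = (-12 - 3*(-5))**2 = (-12 + 15)**2 = 3**2 = 9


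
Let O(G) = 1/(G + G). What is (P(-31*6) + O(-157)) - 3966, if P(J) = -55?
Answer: -1262595/314 ≈ -4021.0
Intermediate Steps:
O(G) = 1/(2*G)
(P(-31*6) + O(-157)) - 3966 = (-55 + (1/2)/(-157)) - 3966 = (-55 + (1/2)*(-1/157)) - 3966 = (-55 - 1/314) - 3966 = -17271/314 - 3966 = -1262595/314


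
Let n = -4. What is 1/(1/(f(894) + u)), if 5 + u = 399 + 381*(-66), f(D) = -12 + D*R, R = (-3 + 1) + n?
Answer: -30128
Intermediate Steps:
R = -6 (R = (-3 + 1) - 4 = -2 - 4 = -6)
f(D) = -12 - 6*D (f(D) = -12 + D*(-6) = -12 - 6*D)
u = -24752 (u = -5 + (399 + 381*(-66)) = -5 + (399 - 25146) = -5 - 24747 = -24752)
1/(1/(f(894) + u)) = 1/(1/((-12 - 6*894) - 24752)) = 1/(1/((-12 - 5364) - 24752)) = 1/(1/(-5376 - 24752)) = 1/(1/(-30128)) = 1/(-1/30128) = -30128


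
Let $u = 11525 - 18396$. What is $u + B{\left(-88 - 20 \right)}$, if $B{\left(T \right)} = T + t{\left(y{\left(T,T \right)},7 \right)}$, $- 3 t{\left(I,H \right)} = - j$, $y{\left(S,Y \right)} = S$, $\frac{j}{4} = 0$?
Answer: $-6979$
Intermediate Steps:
$j = 0$ ($j = 4 \cdot 0 = 0$)
$t{\left(I,H \right)} = 0$ ($t{\left(I,H \right)} = - \frac{\left(-1\right) 0}{3} = \left(- \frac{1}{3}\right) 0 = 0$)
$B{\left(T \right)} = T$ ($B{\left(T \right)} = T + 0 = T$)
$u = -6871$ ($u = 11525 - 18396 = -6871$)
$u + B{\left(-88 - 20 \right)} = -6871 - 108 = -6979$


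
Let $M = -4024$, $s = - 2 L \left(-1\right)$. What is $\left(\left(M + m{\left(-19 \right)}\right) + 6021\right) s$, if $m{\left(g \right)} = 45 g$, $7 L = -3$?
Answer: $- \frac{6852}{7} \approx -978.86$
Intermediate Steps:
$L = - \frac{3}{7}$ ($L = \frac{1}{7} \left(-3\right) = - \frac{3}{7} \approx -0.42857$)
$s = - \frac{6}{7}$ ($s = \left(-2\right) \left(- \frac{3}{7}\right) \left(-1\right) = \frac{6}{7} \left(-1\right) = - \frac{6}{7} \approx -0.85714$)
$\left(\left(M + m{\left(-19 \right)}\right) + 6021\right) s = \left(\left(-4024 + 45 \left(-19\right)\right) + 6021\right) \left(- \frac{6}{7}\right) = \left(\left(-4024 - 855\right) + 6021\right) \left(- \frac{6}{7}\right) = \left(-4879 + 6021\right) \left(- \frac{6}{7}\right) = 1142 \left(- \frac{6}{7}\right) = - \frac{6852}{7}$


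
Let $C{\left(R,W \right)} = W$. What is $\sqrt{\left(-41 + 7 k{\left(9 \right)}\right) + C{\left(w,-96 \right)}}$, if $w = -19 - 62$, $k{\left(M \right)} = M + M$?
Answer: $i \sqrt{11} \approx 3.3166 i$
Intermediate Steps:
$k{\left(M \right)} = 2 M$
$w = -81$ ($w = -19 - 62 = -81$)
$\sqrt{\left(-41 + 7 k{\left(9 \right)}\right) + C{\left(w,-96 \right)}} = \sqrt{\left(-41 + 7 \cdot 2 \cdot 9\right) - 96} = \sqrt{\left(-41 + 7 \cdot 18\right) - 96} = \sqrt{\left(-41 + 126\right) - 96} = \sqrt{85 - 96} = \sqrt{-11} = i \sqrt{11}$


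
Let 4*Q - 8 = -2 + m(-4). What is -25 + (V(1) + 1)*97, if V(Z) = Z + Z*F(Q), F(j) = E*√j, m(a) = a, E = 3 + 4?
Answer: 169 + 679*√2/2 ≈ 649.13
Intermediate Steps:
E = 7
Q = ½ (Q = 2 + (-2 - 4)/4 = 2 + (¼)*(-6) = 2 - 3/2 = ½ ≈ 0.50000)
F(j) = 7*√j
V(Z) = Z + 7*Z*√2/2 (V(Z) = Z + Z*(7*√(½)) = Z + Z*(7*(√2/2)) = Z + Z*(7*√2/2) = Z + 7*Z*√2/2)
-25 + (V(1) + 1)*97 = -25 + ((½)*1*(2 + 7*√2) + 1)*97 = -25 + ((1 + 7*√2/2) + 1)*97 = -25 + (2 + 7*√2/2)*97 = -25 + (194 + 679*√2/2) = 169 + 679*√2/2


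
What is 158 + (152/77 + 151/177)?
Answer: 2191913/13629 ≈ 160.83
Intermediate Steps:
158 + (152/77 + 151/177) = 158 + 38531/13629 = 2191913/13629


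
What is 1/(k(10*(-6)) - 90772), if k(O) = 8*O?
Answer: -1/91252 ≈ -1.0959e-5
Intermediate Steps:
1/(k(10*(-6)) - 90772) = 1/(8*(10*(-6)) - 90772) = 1/(8*(-60) - 90772) = 1/(-480 - 90772) = 1/(-91252) = -1/91252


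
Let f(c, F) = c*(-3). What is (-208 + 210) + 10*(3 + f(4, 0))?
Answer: -88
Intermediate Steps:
f(c, F) = -3*c
(-208 + 210) + 10*(3 + f(4, 0)) = (-208 + 210) + 10*(3 - 3*4) = 2 + 10*(3 - 12) = 2 + 10*(-9) = 2 - 90 = -88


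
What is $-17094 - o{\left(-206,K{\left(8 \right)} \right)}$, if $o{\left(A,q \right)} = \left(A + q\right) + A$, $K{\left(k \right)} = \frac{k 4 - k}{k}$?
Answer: $-16685$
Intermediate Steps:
$K{\left(k \right)} = 3$ ($K{\left(k \right)} = \frac{4 k - k}{k} = \frac{3 k}{k} = 3$)
$o{\left(A,q \right)} = q + 2 A$
$-17094 - o{\left(-206,K{\left(8 \right)} \right)} = -17094 - \left(3 + 2 \left(-206\right)\right) = -17094 - \left(3 - 412\right) = -17094 - -409 = -17094 + 409 = -16685$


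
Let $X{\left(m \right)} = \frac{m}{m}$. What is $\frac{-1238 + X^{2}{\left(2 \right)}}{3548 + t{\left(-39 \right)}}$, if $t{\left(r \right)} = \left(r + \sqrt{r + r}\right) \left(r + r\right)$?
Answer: $- \frac{4075915}{21951326} - \frac{48243 i \sqrt{78}}{21951326} \approx -0.18568 - 0.01941 i$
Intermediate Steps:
$X{\left(m \right)} = 1$
$t{\left(r \right)} = 2 r \left(r + \sqrt{2} \sqrt{r}\right)$ ($t{\left(r \right)} = \left(r + \sqrt{2 r}\right) 2 r = \left(r + \sqrt{2} \sqrt{r}\right) 2 r = 2 r \left(r + \sqrt{2} \sqrt{r}\right)$)
$\frac{-1238 + X^{2}{\left(2 \right)}}{3548 + t{\left(-39 \right)}} = \frac{-1238 + 1^{2}}{3548 + \left(2 \left(-39\right)^{2} + 2 \sqrt{2} \left(-39\right)^{\frac{3}{2}}\right)} = \frac{-1238 + 1}{3548 + \left(2 \cdot 1521 + 2 \sqrt{2} \left(- 39 i \sqrt{39}\right)\right)} = - \frac{1237}{3548 + \left(3042 - 78 i \sqrt{78}\right)} = - \frac{1237}{6590 - 78 i \sqrt{78}}$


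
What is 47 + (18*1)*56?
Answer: 1055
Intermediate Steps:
47 + (18*1)*56 = 47 + 18*56 = 47 + 1008 = 1055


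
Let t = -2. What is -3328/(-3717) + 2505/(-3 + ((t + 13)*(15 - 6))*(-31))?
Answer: 304177/3806208 ≈ 0.079916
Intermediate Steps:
-3328/(-3717) + 2505/(-3 + ((t + 13)*(15 - 6))*(-31)) = -3328/(-3717) + 2505/(-3 + ((-2 + 13)*(15 - 6))*(-31)) = -3328*(-1/3717) + 2505/(-3 + (11*9)*(-31)) = 3328/3717 + 2505/(-3 + 99*(-31)) = 3328/3717 + 2505/(-3 - 3069) = 3328/3717 + 2505/(-3072) = 3328/3717 + 2505*(-1/3072) = 3328/3717 - 835/1024 = 304177/3806208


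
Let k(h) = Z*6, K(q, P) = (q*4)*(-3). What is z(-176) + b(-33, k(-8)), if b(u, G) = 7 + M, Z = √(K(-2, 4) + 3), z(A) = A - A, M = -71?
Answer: -64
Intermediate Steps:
K(q, P) = -12*q (K(q, P) = (4*q)*(-3) = -12*q)
z(A) = 0
Z = 3*√3 (Z = √(-12*(-2) + 3) = √(24 + 3) = √27 = 3*√3 ≈ 5.1962)
k(h) = 18*√3 (k(h) = (3*√3)*6 = 18*√3)
b(u, G) = -64 (b(u, G) = 7 - 71 = -64)
z(-176) + b(-33, k(-8)) = 0 - 64 = -64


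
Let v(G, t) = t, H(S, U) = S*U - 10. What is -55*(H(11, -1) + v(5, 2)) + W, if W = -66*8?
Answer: 517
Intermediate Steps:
H(S, U) = -10 + S*U
W = -528
-55*(H(11, -1) + v(5, 2)) + W = -55*((-10 + 11*(-1)) + 2) - 528 = -55*((-10 - 11) + 2) - 528 = -55*(-21 + 2) - 528 = -55*(-19) - 528 = 1045 - 528 = 517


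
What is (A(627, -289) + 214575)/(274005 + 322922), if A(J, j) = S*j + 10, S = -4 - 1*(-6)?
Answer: 214007/596927 ≈ 0.35851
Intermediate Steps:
S = 2 (S = -4 + 6 = 2)
A(J, j) = 10 + 2*j (A(J, j) = 2*j + 10 = 10 + 2*j)
(A(627, -289) + 214575)/(274005 + 322922) = ((10 + 2*(-289)) + 214575)/(274005 + 322922) = ((10 - 578) + 214575)/596927 = (-568 + 214575)*(1/596927) = 214007*(1/596927) = 214007/596927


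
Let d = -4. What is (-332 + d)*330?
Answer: -110880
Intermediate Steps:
(-332 + d)*330 = (-332 - 4)*330 = -336*330 = -110880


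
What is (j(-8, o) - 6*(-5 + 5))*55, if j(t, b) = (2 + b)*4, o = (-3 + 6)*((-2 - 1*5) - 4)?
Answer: -6820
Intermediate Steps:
o = -33 (o = 3*((-2 - 5) - 4) = 3*(-7 - 4) = 3*(-11) = -33)
j(t, b) = 8 + 4*b
(j(-8, o) - 6*(-5 + 5))*55 = ((8 + 4*(-33)) - 6*(-5 + 5))*55 = ((8 - 132) - 6*0)*55 = (-124 + 0)*55 = -124*55 = -6820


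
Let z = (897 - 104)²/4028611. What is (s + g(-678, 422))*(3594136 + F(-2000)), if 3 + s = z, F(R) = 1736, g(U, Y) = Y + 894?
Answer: 19022864405860224/4028611 ≈ 4.7219e+9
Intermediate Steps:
g(U, Y) = 894 + Y
z = 628849/4028611 (z = 793²*(1/4028611) = 628849*(1/4028611) = 628849/4028611 ≈ 0.15610)
s = -11456984/4028611 (s = -3 + 628849/4028611 = -11456984/4028611 ≈ -2.8439)
(s + g(-678, 422))*(3594136 + F(-2000)) = (-11456984/4028611 + (894 + 422))*(3594136 + 1736) = (-11456984/4028611 + 1316)*3595872 = (5290195092/4028611)*3595872 = 19022864405860224/4028611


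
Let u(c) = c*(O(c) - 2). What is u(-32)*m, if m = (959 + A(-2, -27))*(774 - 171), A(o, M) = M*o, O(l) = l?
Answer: 664592832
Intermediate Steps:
m = 610839 (m = (959 - 27*(-2))*(774 - 171) = (959 + 54)*603 = 1013*603 = 610839)
u(c) = c*(-2 + c) (u(c) = c*(c - 2) = c*(-2 + c))
u(-32)*m = -32*(-2 - 32)*610839 = -32*(-34)*610839 = 1088*610839 = 664592832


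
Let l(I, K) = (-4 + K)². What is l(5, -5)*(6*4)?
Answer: 1944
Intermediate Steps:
l(5, -5)*(6*4) = (-4 - 5)²*(6*4) = (-9)²*24 = 81*24 = 1944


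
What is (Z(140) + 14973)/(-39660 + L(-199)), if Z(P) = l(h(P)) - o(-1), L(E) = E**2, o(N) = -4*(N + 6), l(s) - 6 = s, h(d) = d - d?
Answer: -14999/59 ≈ -254.22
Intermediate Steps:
h(d) = 0
l(s) = 6 + s
o(N) = -24 - 4*N (o(N) = -4*(6 + N) = -24 - 4*N)
Z(P) = 26 (Z(P) = (6 + 0) - (-24 - 4*(-1)) = 6 - (-24 + 4) = 6 - 1*(-20) = 6 + 20 = 26)
(Z(140) + 14973)/(-39660 + L(-199)) = (26 + 14973)/(-39660 + (-199)**2) = 14999/(-39660 + 39601) = 14999/(-59) = 14999*(-1/59) = -14999/59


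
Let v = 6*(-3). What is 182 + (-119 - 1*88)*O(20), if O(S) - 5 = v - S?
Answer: 7013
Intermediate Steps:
v = -18
O(S) = -13 - S (O(S) = 5 + (-18 - S) = -13 - S)
182 + (-119 - 1*88)*O(20) = 182 + (-119 - 1*88)*(-13 - 1*20) = 182 + (-119 - 88)*(-13 - 20) = 182 - 207*(-33) = 182 + 6831 = 7013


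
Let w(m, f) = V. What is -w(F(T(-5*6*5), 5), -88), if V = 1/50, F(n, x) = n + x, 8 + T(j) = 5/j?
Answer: -1/50 ≈ -0.020000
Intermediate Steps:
T(j) = -8 + 5/j
V = 1/50 ≈ 0.020000
w(m, f) = 1/50
-w(F(T(-5*6*5), 5), -88) = -1*1/50 = -1/50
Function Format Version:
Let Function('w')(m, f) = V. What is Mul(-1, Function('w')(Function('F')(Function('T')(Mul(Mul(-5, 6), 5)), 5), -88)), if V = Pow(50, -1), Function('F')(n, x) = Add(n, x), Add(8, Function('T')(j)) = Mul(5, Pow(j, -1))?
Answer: Rational(-1, 50) ≈ -0.020000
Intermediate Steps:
Function('T')(j) = Add(-8, Mul(5, Pow(j, -1)))
V = Rational(1, 50) ≈ 0.020000
Function('w')(m, f) = Rational(1, 50)
Mul(-1, Function('w')(Function('F')(Function('T')(Mul(Mul(-5, 6), 5)), 5), -88)) = Mul(-1, Rational(1, 50)) = Rational(-1, 50)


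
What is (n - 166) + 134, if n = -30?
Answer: -62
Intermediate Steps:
(n - 166) + 134 = (-30 - 166) + 134 = -196 + 134 = -62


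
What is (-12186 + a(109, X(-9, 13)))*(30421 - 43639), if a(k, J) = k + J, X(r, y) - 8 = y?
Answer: 159356208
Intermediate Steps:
X(r, y) = 8 + y
a(k, J) = J + k
(-12186 + a(109, X(-9, 13)))*(30421 - 43639) = (-12186 + ((8 + 13) + 109))*(30421 - 43639) = (-12186 + (21 + 109))*(-13218) = (-12186 + 130)*(-13218) = -12056*(-13218) = 159356208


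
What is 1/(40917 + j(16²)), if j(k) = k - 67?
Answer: 1/41106 ≈ 2.4327e-5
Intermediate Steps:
j(k) = -67 + k
1/(40917 + j(16²)) = 1/(40917 + (-67 + 16²)) = 1/(40917 + (-67 + 256)) = 1/(40917 + 189) = 1/41106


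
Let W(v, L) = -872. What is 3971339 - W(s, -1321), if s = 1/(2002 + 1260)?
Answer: 3972211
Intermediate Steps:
s = 1/3262 ≈ 0.00030656
3971339 - W(s, -1321) = 3971339 - 1*(-872) = 3971339 + 872 = 3972211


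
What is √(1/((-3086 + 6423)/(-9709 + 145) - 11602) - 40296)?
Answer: 6*I*√113905592106124785/10087715 ≈ 200.74*I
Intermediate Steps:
√(1/((-3086 + 6423)/(-9709 + 145) - 11602) - 40296) = √(1/(3337/(-9564) - 11602) - 40296) = √(1/(3337*(-1/9564) - 11602) - 40296) = √(1/(-3337/9564 - 11602) - 40296) = √(1/(-110964865/9564) - 40296) = √(-9564/110964865 - 40296) = √(-4471440209604/110964865) = 6*I*√113905592106124785/10087715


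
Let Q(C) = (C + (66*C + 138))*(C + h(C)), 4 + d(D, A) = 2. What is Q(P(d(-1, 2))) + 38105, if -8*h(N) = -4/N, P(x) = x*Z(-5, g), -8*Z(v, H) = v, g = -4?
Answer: 3041239/80 ≈ 38016.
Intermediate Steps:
d(D, A) = -2 (d(D, A) = -4 + 2 = -2)
Z(v, H) = -v/8
P(x) = 5*x/8 (P(x) = x*(-1/8*(-5)) = x*(5/8) = 5*x/8)
h(N) = 1/(2*N) (h(N) = -(-1)/(2*N) = 1/(2*N))
Q(C) = (138 + 67*C)*(C + 1/(2*C)) (Q(C) = (C + (66*C + 138))*(C + 1/(2*C)) = (C + (138 + 66*C))*(C + 1/(2*C)) = (138 + 67*C)*(C + 1/(2*C)))
Q(P(d(-1, 2))) + 38105 = (67/2 + 67*((5/8)*(-2))**2 + 69/(((5/8)*(-2))) + 138*((5/8)*(-2))) + 38105 = (67/2 + 67*(-5/4)**2 + 69/(-5/4) + 138*(-5/4)) + 38105 = (67/2 + 67*(25/16) + 69*(-4/5) - 345/2) + 38105 = (67/2 + 1675/16 - 276/5 - 345/2) + 38105 = -7161/80 + 38105 = 3041239/80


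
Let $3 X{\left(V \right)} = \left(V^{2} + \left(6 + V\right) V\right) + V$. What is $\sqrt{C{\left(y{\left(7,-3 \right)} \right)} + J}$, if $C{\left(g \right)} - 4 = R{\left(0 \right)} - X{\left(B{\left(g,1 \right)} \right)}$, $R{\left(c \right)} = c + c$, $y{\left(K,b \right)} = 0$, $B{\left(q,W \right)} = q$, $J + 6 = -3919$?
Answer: $i \sqrt{3921} \approx 62.618 i$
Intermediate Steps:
$J = -3925$ ($J = -6 - 3919 = -3925$)
$X{\left(V \right)} = \frac{V}{3} + \frac{V^{2}}{3} + \frac{V \left(6 + V\right)}{3}$ ($X{\left(V \right)} = \frac{\left(V^{2} + \left(6 + V\right) V\right) + V}{3} = \frac{\left(V^{2} + V \left(6 + V\right)\right) + V}{3} = \frac{V + V^{2} + V \left(6 + V\right)}{3} = \frac{V}{3} + \frac{V^{2}}{3} + \frac{V \left(6 + V\right)}{3}$)
$R{\left(c \right)} = 2 c$
$C{\left(g \right)} = 4 - \frac{g \left(7 + 2 g\right)}{3}$ ($C{\left(g \right)} = 4 + \left(2 \cdot 0 - \frac{g \left(7 + 2 g\right)}{3}\right) = 4 + \left(0 - \frac{g \left(7 + 2 g\right)}{3}\right) = 4 - \frac{g \left(7 + 2 g\right)}{3}$)
$\sqrt{C{\left(y{\left(7,-3 \right)} \right)} + J} = \sqrt{\left(4 - 0 \left(7 + 2 \cdot 0\right)\right) - 3925} = \sqrt{\left(4 - 0 \left(7 + 0\right)\right) - 3925} = \sqrt{\left(4 - 0 \cdot 7\right) - 3925} = \sqrt{\left(4 + 0\right) - 3925} = \sqrt{4 - 3925} = \sqrt{-3921} = i \sqrt{3921}$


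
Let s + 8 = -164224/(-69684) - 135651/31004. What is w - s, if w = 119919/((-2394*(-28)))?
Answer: 3958306114813/335234904536 ≈ 11.808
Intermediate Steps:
s = -5411241319/540120684 (s = -8 + (-164224/(-69684) - 135651/31004) = -8 + (-164224*(-1/69684) - 135651*1/31004) = -8 + (41056/17421 - 135651/31004) = -8 - 1090275847/540120684 = -5411241319/540120684 ≈ -10.019)
w = 39973/22344 (w = 119919/67032 = 119919*(1/67032) = 39973/22344 ≈ 1.7890)
w - s = 39973/22344 - 1*(-5411241319/540120684) = 39973/22344 + 5411241319/540120684 = 3958306114813/335234904536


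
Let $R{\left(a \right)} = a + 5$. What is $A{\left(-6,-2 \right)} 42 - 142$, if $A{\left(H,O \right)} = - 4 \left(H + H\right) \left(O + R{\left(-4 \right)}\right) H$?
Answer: $11954$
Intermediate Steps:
$R{\left(a \right)} = 5 + a$
$A{\left(H,O \right)} = - 8 H^{2} \left(1 + O\right)$ ($A{\left(H,O \right)} = - 4 \left(H + H\right) \left(O + \left(5 - 4\right)\right) H = - 4 \cdot 2 H \left(O + 1\right) H = - 4 \cdot 2 H \left(1 + O\right) H = - 8 H \left(1 + O\right) H = - 8 H^{2} \left(1 + O\right)$)
$A{\left(-6,-2 \right)} 42 - 142 = 8 \left(-6\right)^{2} \left(-1 - -2\right) 42 - 142 = 8 \cdot 36 \left(-1 + 2\right) 42 - 142 = 8 \cdot 36 \cdot 1 \cdot 42 - 142 = 288 \cdot 42 - 142 = 12096 - 142 = 11954$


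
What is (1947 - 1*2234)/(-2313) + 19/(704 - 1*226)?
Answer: 181133/1105614 ≈ 0.16383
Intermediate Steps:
(1947 - 1*2234)/(-2313) + 19/(704 - 1*226) = (1947 - 2234)*(-1/2313) + 19/(704 - 226) = -287*(-1/2313) + 19/478 = 287/2313 + 19*(1/478) = 287/2313 + 19/478 = 181133/1105614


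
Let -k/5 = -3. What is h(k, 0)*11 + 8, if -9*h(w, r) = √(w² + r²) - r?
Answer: -31/3 ≈ -10.333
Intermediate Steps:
k = 15 (k = -5*(-3) = 15)
h(w, r) = -√(r² + w²)/9 + r/9 (h(w, r) = -(√(w² + r²) - r)/9 = -(√(r² + w²) - r)/9 = -√(r² + w²)/9 + r/9)
h(k, 0)*11 + 8 = (-√(0² + 15²)/9 + (⅑)*0)*11 + 8 = (-√(0 + 225)/9 + 0)*11 + 8 = (-√225/9 + 0)*11 + 8 = (-⅑*15 + 0)*11 + 8 = (-5/3 + 0)*11 + 8 = -5/3*11 + 8 = -55/3 + 8 = -31/3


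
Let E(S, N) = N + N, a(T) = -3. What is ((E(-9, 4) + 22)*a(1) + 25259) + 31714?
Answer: 56883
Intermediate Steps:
E(S, N) = 2*N
((E(-9, 4) + 22)*a(1) + 25259) + 31714 = ((2*4 + 22)*(-3) + 25259) + 31714 = ((8 + 22)*(-3) + 25259) + 31714 = (30*(-3) + 25259) + 31714 = (-90 + 25259) + 31714 = 25169 + 31714 = 56883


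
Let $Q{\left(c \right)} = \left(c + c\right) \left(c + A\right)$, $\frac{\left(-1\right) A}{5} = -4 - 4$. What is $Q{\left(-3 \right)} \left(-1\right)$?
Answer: $222$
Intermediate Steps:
$A = 40$ ($A = - 5 \left(-4 - 4\right) = \left(-5\right) \left(-8\right) = 40$)
$Q{\left(c \right)} = 2 c \left(40 + c\right)$ ($Q{\left(c \right)} = \left(c + c\right) \left(c + 40\right) = 2 c \left(40 + c\right)$)
$Q{\left(-3 \right)} \left(-1\right) = 2 \left(-3\right) \left(40 - 3\right) \left(-1\right) = 2 \left(-3\right) 37 \left(-1\right) = \left(-222\right) \left(-1\right) = 222$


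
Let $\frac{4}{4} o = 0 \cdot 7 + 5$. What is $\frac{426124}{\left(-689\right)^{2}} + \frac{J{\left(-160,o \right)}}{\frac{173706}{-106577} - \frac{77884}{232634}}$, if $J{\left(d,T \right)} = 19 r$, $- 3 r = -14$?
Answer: $- \frac{109590718608073463}{2477563711248912} \approx -44.233$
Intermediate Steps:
$r = \frac{14}{3}$ ($r = \left(- \frac{1}{3}\right) \left(-14\right) = \frac{14}{3} \approx 4.6667$)
$o = 5$ ($o = 0 \cdot 7 + 5 = 0 + 5 = 5$)
$J{\left(d,T \right)} = \frac{266}{3}$ ($J{\left(d,T \right)} = 19 \cdot \frac{14}{3} = \frac{266}{3}$)
$\frac{426124}{\left(-689\right)^{2}} + \frac{J{\left(-160,o \right)}}{\frac{173706}{-106577} - \frac{77884}{232634}} = \frac{426124}{\left(-689\right)^{2}} + \frac{266}{3 \left(\frac{173706}{-106577} - \frac{77884}{232634}\right)} = \frac{426124}{474721} + \frac{266}{3 \left(173706 \left(- \frac{1}{106577}\right) - \frac{38942}{116317}\right)} = 426124 \cdot \frac{1}{474721} + \frac{266}{3 \left(- \frac{173706}{106577} - \frac{38942}{116317}\right)} = \frac{426124}{474721} + \frac{266}{3 \left(- \frac{24355282336}{12396716909}\right)} = \frac{426124}{474721} + \frac{266}{3} \left(- \frac{12396716909}{24355282336}\right) = \frac{426124}{474721} - \frac{235537621271}{5218989072} = - \frac{109590718608073463}{2477563711248912}$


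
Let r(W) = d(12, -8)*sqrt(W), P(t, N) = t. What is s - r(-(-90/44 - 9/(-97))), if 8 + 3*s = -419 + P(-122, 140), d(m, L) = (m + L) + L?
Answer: -183 + 6*sqrt(988042)/1067 ≈ -177.41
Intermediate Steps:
d(m, L) = m + 2*L (d(m, L) = (L + m) + L = m + 2*L)
s = -183 (s = -8/3 + (-419 - 122)/3 = -8/3 + (1/3)*(-541) = -8/3 - 541/3 = -183)
r(W) = -4*sqrt(W) (r(W) = (12 + 2*(-8))*sqrt(W) = (12 - 16)*sqrt(W) = -4*sqrt(W))
s - r(-(-90/44 - 9/(-97))) = -183 - (-4)*sqrt(-(-90/44 - 9/(-97))) = -183 - (-4)*sqrt(-(-90*1/44 - 9*(-1/97))) = -183 - (-4)*sqrt(-(-45/22 + 9/97)) = -183 - (-4)*sqrt(-1*(-4167/2134)) = -183 - (-4)*sqrt(4167/2134) = -183 - (-4)*3*sqrt(988042)/2134 = -183 - (-6)*sqrt(988042)/1067 = -183 + 6*sqrt(988042)/1067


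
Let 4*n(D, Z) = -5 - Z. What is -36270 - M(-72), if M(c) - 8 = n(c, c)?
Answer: -145179/4 ≈ -36295.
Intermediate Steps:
n(D, Z) = -5/4 - Z/4 (n(D, Z) = (-5 - Z)/4 = -5/4 - Z/4)
M(c) = 27/4 - c/4 (M(c) = 8 + (-5/4 - c/4) = 27/4 - c/4)
-36270 - M(-72) = -36270 - (27/4 - ¼*(-72)) = -36270 - (27/4 + 18) = -36270 - 1*99/4 = -36270 - 99/4 = -145179/4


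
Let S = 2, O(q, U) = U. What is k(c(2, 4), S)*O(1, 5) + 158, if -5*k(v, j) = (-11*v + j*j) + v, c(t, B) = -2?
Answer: 134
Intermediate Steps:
k(v, j) = 2*v - j**2/5 (k(v, j) = -((-11*v + j*j) + v)/5 = -((-11*v + j**2) + v)/5 = -((j**2 - 11*v) + v)/5 = -(j**2 - 10*v)/5 = 2*v - j**2/5)
k(c(2, 4), S)*O(1, 5) + 158 = (2*(-2) - 1/5*2**2)*5 + 158 = (-4 - 1/5*4)*5 + 158 = (-4 - 4/5)*5 + 158 = -24/5*5 + 158 = -24 + 158 = 134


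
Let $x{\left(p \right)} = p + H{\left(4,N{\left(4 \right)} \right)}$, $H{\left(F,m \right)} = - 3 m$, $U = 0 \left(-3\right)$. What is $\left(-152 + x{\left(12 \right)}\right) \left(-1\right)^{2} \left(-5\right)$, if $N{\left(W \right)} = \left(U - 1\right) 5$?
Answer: $625$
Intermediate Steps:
$U = 0$
$N{\left(W \right)} = -5$ ($N{\left(W \right)} = \left(0 - 1\right) 5 = \left(-1\right) 5 = -5$)
$x{\left(p \right)} = 15 + p$ ($x{\left(p \right)} = p - -15 = p + 15 = 15 + p$)
$\left(-152 + x{\left(12 \right)}\right) \left(-1\right)^{2} \left(-5\right) = \left(-152 + \left(15 + 12\right)\right) \left(-1\right)^{2} \left(-5\right) = \left(-152 + 27\right) 1 \left(-5\right) = \left(-125\right) \left(-5\right) = 625$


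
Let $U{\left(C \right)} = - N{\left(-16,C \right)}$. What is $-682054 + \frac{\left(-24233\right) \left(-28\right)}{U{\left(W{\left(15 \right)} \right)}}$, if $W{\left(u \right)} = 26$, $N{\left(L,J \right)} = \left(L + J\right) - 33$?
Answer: $- \frac{15008718}{23} \approx -6.5255 \cdot 10^{5}$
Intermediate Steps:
$N{\left(L,J \right)} = -33 + J + L$ ($N{\left(L,J \right)} = \left(J + L\right) - 33 = -33 + J + L$)
$U{\left(C \right)} = 49 - C$ ($U{\left(C \right)} = - (-33 + C - 16) = - (-49 + C) = 49 - C$)
$-682054 + \frac{\left(-24233\right) \left(-28\right)}{U{\left(W{\left(15 \right)} \right)}} = -682054 + \frac{\left(-24233\right) \left(-28\right)}{49 - 26} = -682054 + \frac{678524}{49 - 26} = -682054 + \frac{678524}{23} = - \frac{15008718}{23}$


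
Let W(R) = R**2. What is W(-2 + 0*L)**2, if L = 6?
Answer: 16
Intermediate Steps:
W(-2 + 0*L)**2 = ((-2 + 0*6)**2)**2 = ((-2 + 0)**2)**2 = ((-2)**2)**2 = 4**2 = 16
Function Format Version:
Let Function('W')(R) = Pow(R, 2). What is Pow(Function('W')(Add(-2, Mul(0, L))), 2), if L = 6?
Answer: 16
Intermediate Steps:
Pow(Function('W')(Add(-2, Mul(0, L))), 2) = Pow(Pow(Add(-2, Mul(0, 6)), 2), 2) = Pow(Pow(Add(-2, 0), 2), 2) = Pow(Pow(-2, 2), 2) = Pow(4, 2) = 16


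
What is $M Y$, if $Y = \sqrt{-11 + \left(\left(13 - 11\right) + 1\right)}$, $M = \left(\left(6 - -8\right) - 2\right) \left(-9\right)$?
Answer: $- 216 i \sqrt{2} \approx - 305.47 i$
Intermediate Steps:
$M = -108$ ($M = \left(\left(6 + 8\right) - 2\right) \left(-9\right) = \left(14 - 2\right) \left(-9\right) = 12 \left(-9\right) = -108$)
$Y = 2 i \sqrt{2}$ ($Y = \sqrt{-11 + \left(2 + 1\right)} = \sqrt{-11 + 3} = \sqrt{-8} = 2 i \sqrt{2} \approx 2.8284 i$)
$M Y = - 108 \cdot 2 i \sqrt{2} = - 216 i \sqrt{2}$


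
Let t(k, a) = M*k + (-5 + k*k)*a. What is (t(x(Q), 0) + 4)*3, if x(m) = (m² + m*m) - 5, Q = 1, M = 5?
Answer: -33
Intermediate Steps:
x(m) = -5 + 2*m² (x(m) = (m² + m²) - 5 = 2*m² - 5 = -5 + 2*m²)
t(k, a) = 5*k + a*(-5 + k²) (t(k, a) = 5*k + (-5 + k*k)*a = 5*k + (-5 + k²)*a = 5*k + a*(-5 + k²))
(t(x(Q), 0) + 4)*3 = ((-5*0 + 5*(-5 + 2*1²) + 0*(-5 + 2*1²)²) + 4)*3 = ((0 + 5*(-5 + 2*1) + 0*(-5 + 2*1)²) + 4)*3 = ((0 + 5*(-5 + 2) + 0*(-5 + 2)²) + 4)*3 = ((0 + 5*(-3) + 0*(-3)²) + 4)*3 = ((0 - 15 + 0*9) + 4)*3 = ((0 - 15 + 0) + 4)*3 = (-15 + 4)*3 = -11*3 = -33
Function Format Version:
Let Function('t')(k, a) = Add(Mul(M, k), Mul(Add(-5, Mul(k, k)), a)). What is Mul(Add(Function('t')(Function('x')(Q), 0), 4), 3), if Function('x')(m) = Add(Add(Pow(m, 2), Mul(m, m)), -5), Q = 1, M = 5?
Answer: -33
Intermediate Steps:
Function('x')(m) = Add(-5, Mul(2, Pow(m, 2))) (Function('x')(m) = Add(Add(Pow(m, 2), Pow(m, 2)), -5) = Add(Mul(2, Pow(m, 2)), -5) = Add(-5, Mul(2, Pow(m, 2))))
Function('t')(k, a) = Add(Mul(5, k), Mul(a, Add(-5, Pow(k, 2)))) (Function('t')(k, a) = Add(Mul(5, k), Mul(Add(-5, Mul(k, k)), a)) = Add(Mul(5, k), Mul(Add(-5, Pow(k, 2)), a)) = Add(Mul(5, k), Mul(a, Add(-5, Pow(k, 2)))))
Mul(Add(Function('t')(Function('x')(Q), 0), 4), 3) = Mul(Add(Add(Mul(-5, 0), Mul(5, Add(-5, Mul(2, Pow(1, 2)))), Mul(0, Pow(Add(-5, Mul(2, Pow(1, 2))), 2))), 4), 3) = Mul(Add(Add(0, Mul(5, Add(-5, Mul(2, 1))), Mul(0, Pow(Add(-5, Mul(2, 1)), 2))), 4), 3) = Mul(Add(Add(0, Mul(5, Add(-5, 2)), Mul(0, Pow(Add(-5, 2), 2))), 4), 3) = Mul(Add(Add(0, Mul(5, -3), Mul(0, Pow(-3, 2))), 4), 3) = Mul(Add(Add(0, -15, Mul(0, 9)), 4), 3) = Mul(Add(Add(0, -15, 0), 4), 3) = Mul(Add(-15, 4), 3) = Mul(-11, 3) = -33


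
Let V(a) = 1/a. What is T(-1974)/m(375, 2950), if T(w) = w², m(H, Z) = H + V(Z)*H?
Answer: 153269256/14755 ≈ 10388.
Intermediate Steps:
m(H, Z) = H + H/Z
T(-1974)/m(375, 2950) = (-1974)²/(375 + 375/2950) = 3896676/(375 + 375*(1/2950)) = 3896676/(375 + 15/118) = 3896676/(44265/118) = 3896676*(118/44265) = 153269256/14755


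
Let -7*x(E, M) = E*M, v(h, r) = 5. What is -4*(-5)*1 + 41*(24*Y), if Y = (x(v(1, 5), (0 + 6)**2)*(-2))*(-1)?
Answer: -354100/7 ≈ -50586.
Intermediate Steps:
x(E, M) = -E*M/7
Y = -360/7 (Y = (-1/7*5*(0 + 6)**2*(-2))*(-1) = (-1/7*5*6**2*(-2))*(-1) = (-1/7*5*36*(-2))*(-1) = -180/7*(-2)*(-1) = (360/7)*(-1) = -360/7 ≈ -51.429)
-4*(-5)*1 + 41*(24*Y) = -4*(-5)*1 + 41*(24*(-360/7)) = 20*1 + 41*(-8640/7) = 20 - 354240/7 = -354100/7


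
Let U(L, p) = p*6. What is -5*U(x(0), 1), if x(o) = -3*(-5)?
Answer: -30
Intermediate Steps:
x(o) = 15
U(L, p) = 6*p
-5*U(x(0), 1) = -30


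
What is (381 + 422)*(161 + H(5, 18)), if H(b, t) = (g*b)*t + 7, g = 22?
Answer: 1724844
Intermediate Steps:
H(b, t) = 7 + 22*b*t (H(b, t) = (22*b)*t + 7 = 22*b*t + 7 = 7 + 22*b*t)
(381 + 422)*(161 + H(5, 18)) = (381 + 422)*(161 + (7 + 22*5*18)) = 803*(161 + (7 + 1980)) = 803*(161 + 1987) = 803*2148 = 1724844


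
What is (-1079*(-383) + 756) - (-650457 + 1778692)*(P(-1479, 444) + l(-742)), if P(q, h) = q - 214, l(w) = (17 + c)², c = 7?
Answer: 1260652508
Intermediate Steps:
l(w) = 576 (l(w) = (17 + 7)² = 24² = 576)
P(q, h) = -214 + q
(-1079*(-383) + 756) - (-650457 + 1778692)*(P(-1479, 444) + l(-742)) = (-1079*(-383) + 756) - (-650457 + 1778692)*((-214 - 1479) + 576) = (413257 + 756) - 1128235*(-1693 + 576) = 414013 - 1128235*(-1117) = 414013 - 1*(-1260238495) = 414013 + 1260238495 = 1260652508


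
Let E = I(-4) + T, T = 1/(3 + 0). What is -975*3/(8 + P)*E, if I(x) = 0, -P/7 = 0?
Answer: -975/8 ≈ -121.88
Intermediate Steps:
P = 0 (P = -7*0 = 0)
T = ⅓ (T = 1/3 = ⅓ ≈ 0.33333)
E = ⅓ (E = 0 + ⅓ = ⅓ ≈ 0.33333)
-975*3/(8 + P)*E = -975*3/(8 + 0)/3 = -975*3/8/3 = -975*(⅛)*3/3 = -2925/(8*3) = -975*⅛ = -975/8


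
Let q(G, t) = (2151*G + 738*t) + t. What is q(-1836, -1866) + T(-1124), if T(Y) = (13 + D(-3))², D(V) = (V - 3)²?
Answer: -5325809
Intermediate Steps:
D(V) = (-3 + V)²
q(G, t) = 739*t + 2151*G (q(G, t) = (738*t + 2151*G) + t = 739*t + 2151*G)
T(Y) = 2401 (T(Y) = (13 + (-3 - 3)²)² = (13 + (-6)²)² = (13 + 36)² = 49² = 2401)
q(-1836, -1866) + T(-1124) = (739*(-1866) + 2151*(-1836)) + 2401 = (-1378974 - 3949236) + 2401 = -5328210 + 2401 = -5325809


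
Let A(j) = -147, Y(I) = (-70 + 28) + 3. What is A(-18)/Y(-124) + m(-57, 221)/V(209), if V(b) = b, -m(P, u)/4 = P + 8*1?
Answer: 12789/2717 ≈ 4.7070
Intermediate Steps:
m(P, u) = -32 - 4*P (m(P, u) = -4*(P + 8*1) = -4*(P + 8) = -4*(8 + P) = -32 - 4*P)
Y(I) = -39 (Y(I) = -42 + 3 = -39)
A(-18)/Y(-124) + m(-57, 221)/V(209) = -147/(-39) + (-32 - 4*(-57))/209 = -147*(-1/39) + (-32 + 228)*(1/209) = 49/13 + 196*(1/209) = 49/13 + 196/209 = 12789/2717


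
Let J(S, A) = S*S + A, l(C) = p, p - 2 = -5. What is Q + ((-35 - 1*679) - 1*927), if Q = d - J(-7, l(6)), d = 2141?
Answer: 454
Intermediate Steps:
p = -3 (p = 2 - 5 = -3)
l(C) = -3
J(S, A) = A + S² (J(S, A) = S² + A = A + S²)
Q = 2095 (Q = 2141 - (-3 + (-7)²) = 2141 - (-3 + 49) = 2141 - 1*46 = 2141 - 46 = 2095)
Q + ((-35 - 1*679) - 1*927) = 2095 + ((-35 - 1*679) - 1*927) = 2095 + ((-35 - 679) - 927) = 2095 + (-714 - 927) = 2095 - 1641 = 454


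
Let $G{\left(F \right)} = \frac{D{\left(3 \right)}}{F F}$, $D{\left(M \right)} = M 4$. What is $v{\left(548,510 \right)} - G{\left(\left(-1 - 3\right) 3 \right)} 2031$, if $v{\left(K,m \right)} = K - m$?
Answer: $- \frac{525}{4} \approx -131.25$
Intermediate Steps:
$D{\left(M \right)} = 4 M$
$G{\left(F \right)} = \frac{12}{F^{2}}$ ($G{\left(F \right)} = \frac{4 \cdot 3}{F F} = \frac{12}{F^{2}}$)
$v{\left(548,510 \right)} - G{\left(\left(-1 - 3\right) 3 \right)} 2031 = \left(548 - 510\right) - \frac{12}{9 \left(-1 - 3\right)^{2}} \cdot 2031 = \left(548 - 510\right) - \frac{12}{144} \cdot 2031 = 38 - \frac{12}{144} \cdot 2031 = 38 - 12 \cdot \frac{1}{144} \cdot 2031 = 38 - \frac{1}{12} \cdot 2031 = 38 - \frac{677}{4} = - \frac{525}{4}$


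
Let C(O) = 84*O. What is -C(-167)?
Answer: 14028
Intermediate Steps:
-C(-167) = -84*(-167) = -1*(-14028) = 14028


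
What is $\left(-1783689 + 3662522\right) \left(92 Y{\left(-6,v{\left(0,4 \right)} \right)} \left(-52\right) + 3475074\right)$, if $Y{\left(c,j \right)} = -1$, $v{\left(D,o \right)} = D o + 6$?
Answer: $6538072045714$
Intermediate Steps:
$v{\left(D,o \right)} = 6 + D o$
$\left(-1783689 + 3662522\right) \left(92 Y{\left(-6,v{\left(0,4 \right)} \right)} \left(-52\right) + 3475074\right) = \left(-1783689 + 3662522\right) \left(92 \left(-1\right) \left(-52\right) + 3475074\right) = 1878833 \left(\left(-92\right) \left(-52\right) + 3475074\right) = 1878833 \left(4784 + 3475074\right) = 1878833 \cdot 3479858 = 6538072045714$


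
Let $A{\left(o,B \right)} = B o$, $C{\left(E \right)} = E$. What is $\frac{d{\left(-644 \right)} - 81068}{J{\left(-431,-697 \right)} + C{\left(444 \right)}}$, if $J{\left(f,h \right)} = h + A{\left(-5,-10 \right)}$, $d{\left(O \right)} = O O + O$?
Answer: $- \frac{333024}{203} \approx -1640.5$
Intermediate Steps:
$d{\left(O \right)} = O + O^{2}$ ($d{\left(O \right)} = O^{2} + O = O + O^{2}$)
$J{\left(f,h \right)} = 50 + h$ ($J{\left(f,h \right)} = h - -50 = h + 50 = 50 + h$)
$\frac{d{\left(-644 \right)} - 81068}{J{\left(-431,-697 \right)} + C{\left(444 \right)}} = \frac{- 644 \left(1 - 644\right) - 81068}{\left(50 - 697\right) + 444} = \frac{\left(-644\right) \left(-643\right) - 81068}{-647 + 444} = \frac{414092 - 81068}{-203} = 333024 \left(- \frac{1}{203}\right) = - \frac{333024}{203}$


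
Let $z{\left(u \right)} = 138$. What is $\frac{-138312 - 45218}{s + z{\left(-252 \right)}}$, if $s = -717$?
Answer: $\frac{183530}{579} \approx 316.98$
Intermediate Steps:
$\frac{-138312 - 45218}{s + z{\left(-252 \right)}} = \frac{-138312 - 45218}{-717 + 138} = - \frac{183530}{-579} = \left(-183530\right) \left(- \frac{1}{579}\right) = \frac{183530}{579}$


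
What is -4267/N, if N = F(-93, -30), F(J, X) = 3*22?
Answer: -4267/66 ≈ -64.651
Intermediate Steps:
F(J, X) = 66
N = 66
-4267/N = -4267/66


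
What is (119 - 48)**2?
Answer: 5041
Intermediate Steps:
(119 - 48)**2 = 71**2 = 5041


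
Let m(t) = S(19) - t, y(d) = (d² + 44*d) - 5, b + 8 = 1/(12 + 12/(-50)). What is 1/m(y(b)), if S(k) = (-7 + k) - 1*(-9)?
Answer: 86436/26934479 ≈ 0.0032091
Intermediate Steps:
b = -2327/294 (b = -8 + 1/(12 + 12/(-50)) = -8 + 1/(12 + 12*(-1/50)) = -8 + 1/(12 - 6/25) = -8 + 1/(294/25) = -8 + 25/294 = -2327/294 ≈ -7.9150)
y(d) = -5 + d² + 44*d
S(k) = 2 + k (S(k) = (-7 + k) + 9 = 2 + k)
m(t) = 21 - t (m(t) = (2 + 19) - t = 21 - t)
1/m(y(b)) = 1/(21 - (-5 + (-2327/294)² + 44*(-2327/294))) = 1/(21 - (-5 + 5414929/86436 - 51194/147)) = 1/(21 - 1*(-25119323/86436)) = 1/(21 + 25119323/86436) = 1/(26934479/86436) = 86436/26934479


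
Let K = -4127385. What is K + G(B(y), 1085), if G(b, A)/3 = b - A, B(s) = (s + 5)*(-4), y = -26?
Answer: -4130388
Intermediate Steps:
B(s) = -20 - 4*s (B(s) = (5 + s)*(-4) = -20 - 4*s)
G(b, A) = -3*A + 3*b (G(b, A) = 3*(b - A) = -3*A + 3*b)
K + G(B(y), 1085) = -4127385 + (-3*1085 + 3*(-20 - 4*(-26))) = -4127385 + (-3255 + 3*(-20 + 104)) = -4127385 + (-3255 + 3*84) = -4127385 + (-3255 + 252) = -4127385 - 3003 = -4130388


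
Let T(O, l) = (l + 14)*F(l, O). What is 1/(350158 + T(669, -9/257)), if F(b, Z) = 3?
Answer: 257/90001373 ≈ 2.8555e-6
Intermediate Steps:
T(O, l) = 42 + 3*l (T(O, l) = (l + 14)*3 = (14 + l)*3 = 42 + 3*l)
1/(350158 + T(669, -9/257)) = 1/(350158 + (42 + 3*(-9/257))) = 1/(350158 + (42 - 27/257)) = 1/(350158 + 10767/257) = 1/(90001373/257) = 257/90001373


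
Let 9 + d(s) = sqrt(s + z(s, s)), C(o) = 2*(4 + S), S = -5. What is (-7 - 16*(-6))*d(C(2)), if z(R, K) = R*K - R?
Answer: -623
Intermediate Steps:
C(o) = -2 (C(o) = 2*(4 - 5) = 2*(-1) = -2)
z(R, K) = -R + K*R (z(R, K) = K*R - R = -R + K*R)
d(s) = -9 + sqrt(s + s*(-1 + s))
(-7 - 16*(-6))*d(C(2)) = (-7 - 16*(-6))*(-9 + sqrt((-2)**2)) = (-7 + 96)*(-9 + sqrt(4)) = 89*(-9 + 2) = 89*(-7) = -623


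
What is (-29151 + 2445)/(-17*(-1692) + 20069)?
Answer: -26706/48833 ≈ -0.54688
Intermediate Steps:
(-29151 + 2445)/(-17*(-1692) + 20069) = -26706/(28764 + 20069) = -26706/48833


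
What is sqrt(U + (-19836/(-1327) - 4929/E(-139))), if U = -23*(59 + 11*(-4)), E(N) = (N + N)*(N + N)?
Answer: 3*I*sqrt(4991777347757)/368906 ≈ 18.169*I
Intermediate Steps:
E(N) = 4*N**2 (E(N) = (2*N)*(2*N) = 4*N**2)
U = -345 (U = -23*(59 - 44) = -23*15 = -345)
sqrt(U + (-19836/(-1327) - 4929/E(-139))) = sqrt(-345 + (-19836/(-1327) - 4929/(4*(-139)**2))) = sqrt(-345 + (-19836*(-1/1327) - 4929/(4*19321))) = sqrt(-345 + (19836/1327 - 4929/77284)) = sqrt(-345 + 1526464641/102555868) = sqrt(-33855309819/102555868) = 3*I*sqrt(4991777347757)/368906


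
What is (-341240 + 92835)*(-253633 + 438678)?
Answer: -45966103225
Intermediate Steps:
(-341240 + 92835)*(-253633 + 438678) = -248405*185045 = -45966103225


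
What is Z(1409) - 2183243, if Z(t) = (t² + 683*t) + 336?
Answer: 764721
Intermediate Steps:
Z(t) = 336 + t² + 683*t
Z(1409) - 2183243 = (336 + 1409² + 683*1409) - 2183243 = (336 + 1985281 + 962347) - 2183243 = 2947964 - 2183243 = 764721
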